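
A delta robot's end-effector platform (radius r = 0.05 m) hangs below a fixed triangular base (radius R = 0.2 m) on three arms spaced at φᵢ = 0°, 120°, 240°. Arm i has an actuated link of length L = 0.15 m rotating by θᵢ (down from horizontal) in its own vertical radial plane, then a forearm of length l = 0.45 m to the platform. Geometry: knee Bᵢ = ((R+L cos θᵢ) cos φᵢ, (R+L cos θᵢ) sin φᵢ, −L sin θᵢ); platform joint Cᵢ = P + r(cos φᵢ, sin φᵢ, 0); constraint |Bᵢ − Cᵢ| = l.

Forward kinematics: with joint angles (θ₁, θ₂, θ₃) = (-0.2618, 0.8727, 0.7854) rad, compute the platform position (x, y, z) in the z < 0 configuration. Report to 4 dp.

(0.1535, -0.0129, -0.3882)

arm 1 at φ=0.0°: e+L cos θ1 = 0.2949;  O1 = (0.2949, 0.0000, 0.0388)
φ2=120.0°: virtual centre (-0.1232, 0.2134, -0.1149), radius l
O3 = (0.2561·cos240.0°, 0.2561·sin240.0°, -0.1061) = (-0.1280, -0.2218, -0.1061)
|O₂|²−|O₁|² = -0.0145;  |O₃|²−|O₁|² = -0.0116
plane₁₂: -0.8362x+0.4268y+-0.3075z = -0.0145
Cramer: x(z) = 0.0156-0.3553z;  y(z) = -0.0035+0.0243z
into |P−O₁|² = l²: 1.1268z² + 0.1207z + -0.1230 = 0;  Δ = 0.5689;  z = -0.3882 or 0.2811 → z<0 root = -0.3882
x = 0.1535, y = -0.0129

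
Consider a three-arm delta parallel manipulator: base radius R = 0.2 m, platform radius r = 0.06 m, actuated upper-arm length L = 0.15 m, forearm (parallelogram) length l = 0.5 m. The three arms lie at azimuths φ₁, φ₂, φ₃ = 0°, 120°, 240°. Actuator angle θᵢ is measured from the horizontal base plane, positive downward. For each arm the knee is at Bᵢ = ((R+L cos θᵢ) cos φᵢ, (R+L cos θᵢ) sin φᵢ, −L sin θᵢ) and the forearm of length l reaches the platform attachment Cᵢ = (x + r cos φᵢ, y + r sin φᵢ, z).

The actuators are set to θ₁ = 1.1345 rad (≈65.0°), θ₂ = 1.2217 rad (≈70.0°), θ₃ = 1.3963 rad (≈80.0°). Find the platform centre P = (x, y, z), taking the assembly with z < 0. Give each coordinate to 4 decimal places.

(0.0301, 0.0259, -0.6042)

φ1=0.0°: virtual centre (0.2034, 0.0000, -0.1359), radius l
φ2=120.0°: virtual centre (-0.0957, 0.1657, -0.1410), radius l
S3 = (0.1660·cos240.0°, 0.1660·sin240.0°, -0.1477) = (-0.0830, -0.1438, -0.1477)
subtract pairs → two planes through P
[-0.5981 0.3314 -0.0100]·P = -0.0034;  [-0.5728 -0.2876 -0.0235]·P = -0.0105
Cramer: x(z) = 0.0123-0.0295z;  y(z) = 0.0119-0.0231z
sphere 1 gives Az²+Bz+C=0 with A=1.0014, B=0.2826, C=-0.1948;  B²−4AC=0.8604;  roots -0.6042, 0.3220;  negative root z = -0.6042
x = 0.0301, y = 0.0259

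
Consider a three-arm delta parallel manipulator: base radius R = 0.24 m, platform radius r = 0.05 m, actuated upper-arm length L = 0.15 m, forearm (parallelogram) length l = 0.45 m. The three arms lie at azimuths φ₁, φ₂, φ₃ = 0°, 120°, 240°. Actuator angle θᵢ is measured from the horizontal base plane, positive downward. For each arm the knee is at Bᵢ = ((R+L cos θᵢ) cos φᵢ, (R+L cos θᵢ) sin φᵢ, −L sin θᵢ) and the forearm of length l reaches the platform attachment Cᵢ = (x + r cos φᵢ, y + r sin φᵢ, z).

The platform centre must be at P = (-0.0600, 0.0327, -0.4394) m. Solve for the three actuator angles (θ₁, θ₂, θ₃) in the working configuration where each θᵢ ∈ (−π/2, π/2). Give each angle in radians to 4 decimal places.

arm 1 (φ=0.0°): x'=-0.0600, y'=0.0327
  e−x'=0.2500;  (l²−L²−(e−x')²−y'²−z²)/2L = -0.2555
  γ=atan2(-0.4394,0.2500)=-1.0535;  ψ=arccos(-0.5053)=2.1006;  θ1=γ+ψ≈1.0471
φ2=120.0° → target in arm frame (0.0583, 0.0356)
  A cos θ + B sin θ = C:  0.1317·cos θ + -0.4394·sin θ = -0.1056
  √(A²+B²)=0.4587;  θ2 = -1.2796+1.8031 ≈ 0.5235
arm 3 (φ=240.0°): x'=0.0017, y'=-0.0683
  A cos θ + B sin θ = C:  0.1883·cos θ + -0.4394·sin θ = -0.1773
  √(A²+B²)=0.4781;  θ3 = -1.1659+1.9508 ≈ 0.7850

θ₁ = 1.0471, θ₂ = 0.5235, θ₃ = 0.7850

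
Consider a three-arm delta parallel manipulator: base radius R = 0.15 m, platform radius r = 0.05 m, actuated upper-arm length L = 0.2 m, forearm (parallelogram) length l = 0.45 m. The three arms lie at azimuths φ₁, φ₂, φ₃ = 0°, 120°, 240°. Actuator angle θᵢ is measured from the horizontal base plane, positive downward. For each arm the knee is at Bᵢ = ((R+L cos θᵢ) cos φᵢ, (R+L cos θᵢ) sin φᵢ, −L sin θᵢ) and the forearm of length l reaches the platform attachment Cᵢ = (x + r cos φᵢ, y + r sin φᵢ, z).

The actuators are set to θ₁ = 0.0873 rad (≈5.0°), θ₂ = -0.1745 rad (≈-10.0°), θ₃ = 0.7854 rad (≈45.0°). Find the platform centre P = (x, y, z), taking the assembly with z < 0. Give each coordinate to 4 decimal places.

φ1=0.0°: virtual centre (0.2992, 0.0000, -0.0174), radius l
arm 2 at φ=120.0°: (R−r)+L cos θ2 = 0.2970;  S2 = (-0.1485, 0.2572, 0.0347)
φ3=240.0°: virtual centre (-0.1207, -0.2091, -0.1414), radius l
|S₂|²−|S₁|² = -0.0005;  |S₃|²−|S₁|² = -0.0116
linear system: -0.8954x+0.5144y = -0.0005−0.1043z; -0.8399x+-0.4182y = -0.0116−-0.2480z
det = 0.8064;  x = 0.0076+-0.1041z,  y = 0.0124+-0.3840z
quadratic in z: (1.1583)z²+(0.0861)z+(-0.1170)=0, √Δ=0.7413 → z ∈ {-0.3571, 0.2828}; z = -0.3571 (taking z<0)
x = 0.0448, y = 0.1495

(0.0448, 0.1495, -0.3571)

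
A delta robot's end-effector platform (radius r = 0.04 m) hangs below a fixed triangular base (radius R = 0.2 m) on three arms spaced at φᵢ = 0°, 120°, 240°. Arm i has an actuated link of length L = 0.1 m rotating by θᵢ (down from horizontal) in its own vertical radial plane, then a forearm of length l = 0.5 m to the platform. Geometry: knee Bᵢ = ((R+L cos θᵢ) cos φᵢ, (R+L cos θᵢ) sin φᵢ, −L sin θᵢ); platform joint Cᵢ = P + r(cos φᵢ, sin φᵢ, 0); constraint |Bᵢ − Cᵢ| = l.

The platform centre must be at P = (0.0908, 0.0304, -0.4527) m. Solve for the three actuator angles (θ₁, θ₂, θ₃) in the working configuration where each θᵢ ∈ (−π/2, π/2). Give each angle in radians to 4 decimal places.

θ₁ = -0.1745, θ₂ = 0.4364, θ₃ = 0.6978

rotate P by −φ1: (0.0908, 0.0304, -0.4527)
  A=0.0692, B=-0.4527, C=(l²−L²−A²−y'²−z²)/(2L)=0.1467
  √(A²+B²)=0.4580;  θ1 = -1.4191+1.2446 ≈ -0.1745
rotate P by −φ2: (-0.0191, -0.0938, -0.4527)
  A cos θ + B sin θ = C:  0.1791·cos θ + -0.4527·sin θ = -0.0290
  γ=atan2(-0.4527,0.1791)=-1.1941;  ψ=arccos(-0.0597)=1.6305;  θ2=γ+ψ≈0.4364
φ3=240.0° → target in arm frame (-0.0717, 0.0634)
  A=0.2317, B=-0.4527, C=(l²−L²−A²−y'²−z²)/(2L)=-0.1133
  γ=atan2(-0.4527,0.2317)=-1.0977;  ψ=arccos(-0.2228)=1.7955;  θ3=γ+ψ≈0.6978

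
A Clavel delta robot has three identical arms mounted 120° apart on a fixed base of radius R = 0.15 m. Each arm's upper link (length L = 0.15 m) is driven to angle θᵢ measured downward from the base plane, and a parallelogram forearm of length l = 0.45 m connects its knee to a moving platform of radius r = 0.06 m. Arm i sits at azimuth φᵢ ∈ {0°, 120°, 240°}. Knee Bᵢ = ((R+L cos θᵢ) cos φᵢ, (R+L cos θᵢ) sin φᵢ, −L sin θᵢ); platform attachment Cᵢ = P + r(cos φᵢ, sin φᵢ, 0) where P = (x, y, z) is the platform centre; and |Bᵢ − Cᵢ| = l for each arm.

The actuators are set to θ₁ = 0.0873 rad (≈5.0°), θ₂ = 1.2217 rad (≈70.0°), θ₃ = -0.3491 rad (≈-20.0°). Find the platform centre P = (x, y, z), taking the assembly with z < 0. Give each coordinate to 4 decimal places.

centre 1 = (0.2394·cos0.0°, 0.2394·sin0.0°, -0.0131) = (0.2394, 0.0000, -0.0131)
arm 2 at φ=120.0°: e+L cos θ2 = 0.1413;  centre 2 = (-0.0707, 0.1224, -0.1410)
arm 3 at φ=240.0°: e+L cos θ3 = 0.2310;  centre 3 = (-0.1155, -0.2000, 0.0513)
subtract pairs → two planes through P
[-0.6202 0.2448 -0.2557]·P = -0.0177;  [-0.7098 -0.4000 0.1288]·P = -0.0015
det = 0.4218;  x = 0.0176+-0.1678z,  y = -0.0275+0.6197z
into |P−centre ₁|² = l²: 1.4122z² + 0.0665z + -0.1524 = 0;  Δ = 0.8652;  z = -0.3529 or 0.3058 → z<0 root = -0.3529
x = 0.0769, y = -0.2462

(0.0769, -0.2462, -0.3529)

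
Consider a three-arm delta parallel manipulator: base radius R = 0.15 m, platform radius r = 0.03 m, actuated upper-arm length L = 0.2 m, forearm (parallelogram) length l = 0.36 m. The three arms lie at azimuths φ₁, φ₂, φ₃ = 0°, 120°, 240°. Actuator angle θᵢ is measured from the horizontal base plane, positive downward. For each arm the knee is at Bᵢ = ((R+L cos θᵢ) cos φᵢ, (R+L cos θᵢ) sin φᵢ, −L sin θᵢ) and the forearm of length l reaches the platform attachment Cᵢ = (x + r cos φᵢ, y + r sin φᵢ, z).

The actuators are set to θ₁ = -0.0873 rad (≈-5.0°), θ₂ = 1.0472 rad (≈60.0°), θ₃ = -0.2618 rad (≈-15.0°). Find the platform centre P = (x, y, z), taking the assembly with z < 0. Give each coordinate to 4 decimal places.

(0.0593, -0.1263, -0.1972)

centre 1 = (0.3192·cos0.0°, 0.3192·sin0.0°, 0.0174) = (0.3192, 0.0000, 0.0174)
arm 2 at φ=120.0°: ρ2 = 0.2200;  centre 2 = (-0.1100, 0.1905, -0.1732)
arm 3 at φ=240.0°: ρ3 = 0.3132;  centre 3 = (-0.1566, -0.2712, 0.0518)
eliminate P² terms by subtracting sphere 1 from 2 and 3
[-0.8585 0.3811 -0.3813]·P = -0.0238;  [-0.9517 -0.5425 0.0687]·P = -0.0015
Cramer: x(z) = 0.0163-0.2181z;  y(z) = -0.0259+0.5092z
quadratic in z: (1.3069)z²+(0.0710)z+(-0.0368)=0, √Δ=0.4445 → z ∈ {-0.1972, 0.1429}; z = -0.1972 (taking z<0)
x = 0.0593, y = -0.1263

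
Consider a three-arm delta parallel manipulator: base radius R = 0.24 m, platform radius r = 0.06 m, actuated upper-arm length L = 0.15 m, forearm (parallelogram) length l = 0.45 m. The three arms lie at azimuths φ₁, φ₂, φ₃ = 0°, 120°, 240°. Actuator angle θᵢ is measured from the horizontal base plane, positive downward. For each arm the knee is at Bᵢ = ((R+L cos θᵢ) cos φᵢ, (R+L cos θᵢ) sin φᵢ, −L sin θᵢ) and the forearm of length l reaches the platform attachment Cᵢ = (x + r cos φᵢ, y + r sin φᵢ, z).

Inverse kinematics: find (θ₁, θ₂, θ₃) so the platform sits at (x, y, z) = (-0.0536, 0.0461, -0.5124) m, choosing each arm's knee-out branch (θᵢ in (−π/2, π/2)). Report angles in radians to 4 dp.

φ1=0.0° → target in arm frame (-0.0536, 0.0461)
  A=0.2336, B=-0.5124, C=(l²−L²−A²−y'²−z²)/(2L)=-0.4642
  √(A²+B²)=0.5631;  θ1 = -1.1431+2.5397 ≈ 1.3966
arm 2 (φ=120.0°): x'=0.0667, y'=0.0234
  e−x'=0.1133;  (l²−L²−(e−x')²−y'²−z²)/2L = -0.3198
  γ=atan2(-0.5124,0.1133)=-1.3532;  ψ=arccos(-0.6094)=2.2260;  θ2=γ+ψ≈0.8728
arm 3 (φ=240.0°): x'=-0.0131, y'=-0.0695
  A cos θ + B sin θ = C:  0.1931·cos θ + -0.5124·sin θ = -0.4156
  √(A²+B²)=0.5476;  θ3 = -1.2104+2.4325 ≈ 1.2221

θ₁ = 1.3966, θ₂ = 0.8728, θ₃ = 1.2221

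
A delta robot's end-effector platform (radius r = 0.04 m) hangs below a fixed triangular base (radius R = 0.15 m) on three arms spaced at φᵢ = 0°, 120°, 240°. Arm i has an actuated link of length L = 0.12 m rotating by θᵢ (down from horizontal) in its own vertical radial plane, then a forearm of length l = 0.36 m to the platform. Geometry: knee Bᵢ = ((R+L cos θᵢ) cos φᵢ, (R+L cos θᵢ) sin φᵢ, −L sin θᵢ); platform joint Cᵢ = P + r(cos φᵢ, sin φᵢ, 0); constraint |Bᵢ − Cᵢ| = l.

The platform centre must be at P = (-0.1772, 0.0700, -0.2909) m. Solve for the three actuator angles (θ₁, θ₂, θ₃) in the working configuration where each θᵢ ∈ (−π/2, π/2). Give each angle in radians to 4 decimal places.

θ₁ = 1.3965, θ₂ = -0.3487, θ₃ = 0.4364

φ1=0.0° → target in arm frame (-0.1772, 0.0700)
  A=0.2872, B=-0.2909, C=(l²−L²−A²−y'²−z²)/(2L)=-0.2367
  θ1 = atan2(B,A) + arccos(C/0.4088) = 1.3965
arm 2 (φ=120.0°): x'=0.1492, y'=0.1185
  A cos θ + B sin θ = C:  -0.0392·cos θ + -0.2909·sin θ = 0.0625
  θ2 = atan2(B,A) + arccos(C/0.2935) = -0.3487
rotate P by −φ3: (0.0280, -0.1885, -0.2909)
  e−x'=0.0820;  (l²−L²−(e−x')²−y'²−z²)/2L = -0.0486
  θ3 = atan2(B,A) + arccos(C/0.3022) = 0.4364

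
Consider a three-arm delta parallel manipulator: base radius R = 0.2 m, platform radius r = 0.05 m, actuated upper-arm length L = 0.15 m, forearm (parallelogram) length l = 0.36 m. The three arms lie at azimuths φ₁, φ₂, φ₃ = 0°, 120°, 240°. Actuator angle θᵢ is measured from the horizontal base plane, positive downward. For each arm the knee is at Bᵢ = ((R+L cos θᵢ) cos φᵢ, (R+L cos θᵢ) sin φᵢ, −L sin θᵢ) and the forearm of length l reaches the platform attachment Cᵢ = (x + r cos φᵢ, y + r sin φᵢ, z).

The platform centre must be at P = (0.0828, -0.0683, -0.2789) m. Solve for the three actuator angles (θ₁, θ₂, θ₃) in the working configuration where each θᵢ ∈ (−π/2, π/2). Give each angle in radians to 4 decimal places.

rotate P by −φ1: (0.0828, -0.0683, -0.2789)
  A cos θ + B sin θ = C:  0.0672·cos θ + -0.2789·sin θ = 0.0671
  θ1 = atan2(B,A) + arccos(C/0.2869) = 0.0003
rotate P by −φ2: (-0.1005, -0.0376, -0.2789)
  A cos θ + B sin θ = C:  0.2505·cos θ + -0.2789·sin θ = -0.1162
  γ=atan2(-0.2789,0.2505)=-0.8389;  ψ=arccos(-0.3100)=1.8860;  θ2=γ+ψ≈1.0471
rotate P by −φ3: (0.0177, 0.1059, -0.2789)
  A cos θ + B sin θ = C:  0.1323·cos θ + -0.2789·sin θ = 0.0021
  √(A²+B²)=0.3087;  θ3 = -1.1280+1.5641 ≈ 0.4361

θ₁ = 0.0003, θ₂ = 1.0471, θ₃ = 0.4361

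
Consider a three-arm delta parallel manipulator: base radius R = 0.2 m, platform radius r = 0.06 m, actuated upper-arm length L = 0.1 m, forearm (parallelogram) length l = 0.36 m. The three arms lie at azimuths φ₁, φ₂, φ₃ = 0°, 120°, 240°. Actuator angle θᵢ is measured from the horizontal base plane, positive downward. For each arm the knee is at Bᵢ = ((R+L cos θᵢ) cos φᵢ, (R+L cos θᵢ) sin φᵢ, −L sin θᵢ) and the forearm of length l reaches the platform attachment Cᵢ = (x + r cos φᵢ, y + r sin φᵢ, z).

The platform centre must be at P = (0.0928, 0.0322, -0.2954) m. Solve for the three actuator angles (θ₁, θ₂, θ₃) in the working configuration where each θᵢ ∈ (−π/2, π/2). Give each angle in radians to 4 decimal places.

φ1=0.0° → target in arm frame (0.0928, 0.0322)
  e−x'=0.0472;  (l²−L²−(e−x')²−y'²−z²)/2L = 0.1454
  θ1 = atan2(B,A) + arccos(C/0.2991) = -0.3490
rotate P by −φ2: (-0.0185, -0.0965, -0.2954)
  e−x'=0.1585;  (l²−L²−(e−x')²−y'²−z²)/2L = -0.0105
  √(A²+B²)=0.3352;  θ2 = -1.0783+1.6020 ≈ 0.5237
rotate P by −φ3: (-0.0743, 0.0643, -0.2954)
  A cos θ + B sin θ = C:  0.2143·cos θ + -0.2954·sin θ = -0.0885
  √(A²+B²)=0.3649;  θ3 = -0.9432+1.8159 ≈ 0.8727

θ₁ = -0.3490, θ₂ = 0.5237, θ₃ = 0.8727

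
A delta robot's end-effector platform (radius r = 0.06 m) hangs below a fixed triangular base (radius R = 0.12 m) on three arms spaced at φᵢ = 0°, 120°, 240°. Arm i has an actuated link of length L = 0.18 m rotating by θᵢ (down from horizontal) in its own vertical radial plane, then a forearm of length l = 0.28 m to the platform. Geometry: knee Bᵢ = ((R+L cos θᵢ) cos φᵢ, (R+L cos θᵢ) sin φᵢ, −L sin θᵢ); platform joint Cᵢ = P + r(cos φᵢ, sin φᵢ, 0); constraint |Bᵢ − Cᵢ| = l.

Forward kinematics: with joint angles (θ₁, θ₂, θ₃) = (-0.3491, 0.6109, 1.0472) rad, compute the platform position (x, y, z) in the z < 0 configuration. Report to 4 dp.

arm 1 at φ=0.0°: (R−r)+L cos θ1 = 0.2291;  O1 = (0.2291, 0.0000, 0.0616)
φ2=120.0°: virtual centre (-0.1037, 0.1797, -0.1032), radius l
arm 3 at φ=240.0°: (R−r)+L cos θ3 = 0.1500;  O3 = (-0.0750, -0.1299, -0.1559)
eliminate P² terms by subtracting sphere 1 from 2 and 3
[-0.6657 0.3593 -0.3296]·P = -0.0026;  [-0.6083 -0.2598 -0.4349]·P = -0.0095
det = 0.3915;  x = 0.0104+-0.6179z,  y = 0.0121+-0.2274z
into |P−O₁|² = l²: 1.4335z² + 0.1416z + -0.0266 = 0;  Δ = 0.1728;  z = -0.1944 or 0.0956 → z<0 root = -0.1944
x = 0.1305, y = 0.0563

(0.1305, 0.0563, -0.1944)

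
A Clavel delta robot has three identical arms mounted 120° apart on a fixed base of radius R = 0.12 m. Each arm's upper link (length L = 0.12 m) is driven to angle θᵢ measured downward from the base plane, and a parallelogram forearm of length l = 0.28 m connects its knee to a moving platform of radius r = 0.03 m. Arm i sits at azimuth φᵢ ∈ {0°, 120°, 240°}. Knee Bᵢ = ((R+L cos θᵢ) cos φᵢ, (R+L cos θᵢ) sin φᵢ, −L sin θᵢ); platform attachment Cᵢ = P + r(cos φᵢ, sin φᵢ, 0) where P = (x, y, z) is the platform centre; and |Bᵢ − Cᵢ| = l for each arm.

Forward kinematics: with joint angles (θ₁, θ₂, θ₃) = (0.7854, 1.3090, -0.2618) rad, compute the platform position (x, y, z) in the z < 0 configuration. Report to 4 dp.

(-0.0136, -0.1455, -0.2323)

φ1=0.0°: virtual centre (0.1749, 0.0000, -0.0849), radius l
centre 2 = (0.1211·cos120.0°, 0.1211·sin120.0°, -0.1159) = (-0.0605, 0.1048, -0.1159)
φ3=240.0°: virtual centre (-0.1030, -0.1783, 0.0311), radius l
eliminate P² terms by subtracting sphere 1 from 2 and 3
[-0.4708 0.2097 -0.0621]·P = -0.0097;  [-0.5556 -0.3566 0.2318]·P = 0.0056
Cramer: x(z) = 0.0080+0.0930z;  y(z) = -0.0282+0.5051z
quadratic in z: (1.2638)z²+(0.1102)z+(-0.0426)=0, √Δ=0.4768 → z ∈ {-0.2323, 0.1450}; z = -0.2323 (taking z<0)
x = -0.0136, y = -0.1455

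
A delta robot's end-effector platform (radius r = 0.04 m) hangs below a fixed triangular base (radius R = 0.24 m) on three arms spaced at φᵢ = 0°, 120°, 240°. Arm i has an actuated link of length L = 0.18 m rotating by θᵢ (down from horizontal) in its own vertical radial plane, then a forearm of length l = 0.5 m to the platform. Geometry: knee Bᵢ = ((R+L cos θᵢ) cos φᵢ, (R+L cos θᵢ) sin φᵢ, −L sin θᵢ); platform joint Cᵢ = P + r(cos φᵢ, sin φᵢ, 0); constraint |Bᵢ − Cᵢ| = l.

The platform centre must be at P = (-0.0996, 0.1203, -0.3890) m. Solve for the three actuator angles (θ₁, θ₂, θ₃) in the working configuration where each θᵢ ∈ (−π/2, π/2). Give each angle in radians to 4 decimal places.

θ₁ = 0.8727, θ₂ = -0.3492, θ₃ = 0.6982

arm 1 (φ=0.0°): x'=-0.0996, y'=0.1203
  A=0.2996, B=-0.3890, C=(l²−L²−A²−y'²−z²)/(2L)=-0.1054
  √(A²+B²)=0.4910;  θ1 = -0.9145+1.7872 ≈ 0.8727
φ2=120.0° → target in arm frame (0.1540, 0.0261)
  A=0.0460, B=-0.3890, C=(l²−L²−A²−y'²−z²)/(2L)=0.1763
  γ=atan2(-0.3890,0.0460)=-1.4530;  ψ=arccos(0.4502)=1.1039;  θ2=γ+ψ≈-0.3492
arm 3 (φ=240.0°): x'=-0.0544, y'=-0.1464
  A=0.2544, B=-0.3890, C=(l²−L²−A²−y'²−z²)/(2L)=-0.0552
  γ=atan2(-0.3890,0.2544)=-0.9917;  ψ=arccos(-0.1187)=1.6898;  θ3=γ+ψ≈0.6982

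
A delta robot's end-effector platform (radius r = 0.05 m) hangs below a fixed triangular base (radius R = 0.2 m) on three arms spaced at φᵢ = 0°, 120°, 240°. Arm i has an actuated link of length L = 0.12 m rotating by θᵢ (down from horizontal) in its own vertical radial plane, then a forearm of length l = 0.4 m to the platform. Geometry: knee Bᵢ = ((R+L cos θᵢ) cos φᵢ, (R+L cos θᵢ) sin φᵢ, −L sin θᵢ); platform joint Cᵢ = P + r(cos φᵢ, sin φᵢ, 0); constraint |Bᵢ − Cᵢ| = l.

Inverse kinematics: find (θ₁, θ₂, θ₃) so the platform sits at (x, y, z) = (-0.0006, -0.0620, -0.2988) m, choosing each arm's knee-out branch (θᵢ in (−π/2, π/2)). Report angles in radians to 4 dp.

arm 1 (φ=0.0°): x'=-0.0006, y'=-0.0620
  A=0.1506, B=-0.2988, C=(l²−L²−A²−y'²−z²)/(2L)=0.1241
  θ1 = atan2(B,A) + arccos(C/0.3346) = 0.0868
rotate P by −φ2: (-0.0534, 0.0315, -0.2988)
  A cos θ + B sin θ = C:  0.2034·cos θ + -0.2988·sin θ = 0.0582
  θ2 = atan2(B,A) + arccos(C/0.3615) = 0.4361
rotate P by −φ3: (0.0540, 0.0305, -0.2988)
  e−x'=0.0960;  (l²−L²−(e−x')²−y'²−z²)/2L = 0.1924
  √(A²+B²)=0.3138;  θ3 = -1.2599+0.9110 ≈ -0.3490

θ₁ = 0.0868, θ₂ = 0.4361, θ₃ = -0.3490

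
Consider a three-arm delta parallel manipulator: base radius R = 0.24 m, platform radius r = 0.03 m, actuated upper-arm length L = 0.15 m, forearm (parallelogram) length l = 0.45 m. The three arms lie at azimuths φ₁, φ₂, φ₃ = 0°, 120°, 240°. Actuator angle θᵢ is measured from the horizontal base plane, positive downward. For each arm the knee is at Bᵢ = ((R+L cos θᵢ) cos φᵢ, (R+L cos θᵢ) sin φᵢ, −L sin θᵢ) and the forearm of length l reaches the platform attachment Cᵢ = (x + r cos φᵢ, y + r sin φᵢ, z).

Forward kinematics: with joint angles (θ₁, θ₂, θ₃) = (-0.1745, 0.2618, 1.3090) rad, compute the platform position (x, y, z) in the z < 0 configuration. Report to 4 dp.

φ1=0.0°: virtual centre (0.3577, 0.0000, 0.0260), radius l
φ2=120.0°: virtual centre (-0.1774, 0.3073, -0.0388), radius l
arm 3 at φ=240.0°: e+L cos θ3 = 0.2488;  centre 3 = (-0.1244, -0.2155, -0.1449)
|centre ₂|²−|centre ₁|² = -0.0012;  |centre ₃|²−|centre ₁|² = -0.0457
plane₁₂: -1.0703x+0.6147y+-0.1297z = -0.0012
Cramer: x(z) = 0.0272-0.2524z;  y(z) = 0.0454-0.2285z
sphere 1 gives Az²+Bz+C=0 with A=1.1159, B=0.0941, C=-0.0905;  B²−4AC=0.4128;  roots -0.3300, 0.2457;  negative root z = -0.3300
x = 0.1105, y = 0.1208

(0.1105, 0.1208, -0.3300)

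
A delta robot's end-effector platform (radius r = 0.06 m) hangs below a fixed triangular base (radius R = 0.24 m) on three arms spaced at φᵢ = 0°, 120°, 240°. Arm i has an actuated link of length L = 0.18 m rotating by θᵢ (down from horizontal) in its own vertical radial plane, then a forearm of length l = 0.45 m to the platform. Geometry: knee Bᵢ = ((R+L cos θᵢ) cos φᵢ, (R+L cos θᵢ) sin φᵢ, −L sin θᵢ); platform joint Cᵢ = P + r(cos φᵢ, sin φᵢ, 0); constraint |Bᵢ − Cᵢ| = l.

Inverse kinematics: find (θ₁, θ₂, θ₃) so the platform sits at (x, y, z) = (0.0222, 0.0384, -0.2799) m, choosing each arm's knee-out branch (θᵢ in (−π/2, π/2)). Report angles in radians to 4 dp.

θ₁ = -0.0873, θ₂ = -0.0870, θ₃ = 0.3492

φ1=0.0° → target in arm frame (0.0222, 0.0384)
  e−x'=0.1578;  (l²−L²−(e−x')²−y'²−z²)/2L = 0.1816
  θ1 = atan2(B,A) + arccos(C/0.3213) = -0.0873
rotate P by −φ2: (0.0222, -0.0384, -0.2799)
  A cos θ + B sin θ = C:  0.1578·cos θ + -0.2799·sin θ = 0.1816
  √(A²+B²)=0.3213;  θ2 = -1.0573+0.9703 ≈ -0.0870
arm 3 (φ=240.0°): x'=-0.0444, y'=0.0000
  A cos θ + B sin θ = C:  0.2244·cos θ + -0.2799·sin θ = 0.1151
  θ3 = atan2(B,A) + arccos(C/0.3587) = 0.3492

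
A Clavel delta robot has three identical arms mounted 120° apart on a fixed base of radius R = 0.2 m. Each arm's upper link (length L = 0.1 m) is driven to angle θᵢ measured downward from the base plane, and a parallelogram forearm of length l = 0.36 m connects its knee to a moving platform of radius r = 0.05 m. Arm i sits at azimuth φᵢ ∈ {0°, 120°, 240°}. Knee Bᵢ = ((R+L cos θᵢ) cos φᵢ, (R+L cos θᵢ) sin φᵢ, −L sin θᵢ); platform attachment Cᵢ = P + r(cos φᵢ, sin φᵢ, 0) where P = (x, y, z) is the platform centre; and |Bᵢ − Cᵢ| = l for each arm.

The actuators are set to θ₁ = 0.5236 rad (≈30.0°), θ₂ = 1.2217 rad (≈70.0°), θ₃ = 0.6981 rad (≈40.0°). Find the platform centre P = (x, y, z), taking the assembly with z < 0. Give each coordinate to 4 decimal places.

(0.0467, -0.0500, -0.3517)

centre 1 = (0.2366·cos0.0°, 0.2366·sin0.0°, -0.0500) = (0.2366, 0.0000, -0.0500)
φ2=120.0°: virtual centre (-0.0921, 0.1595, -0.0940), radius l
centre 3 = (0.2266·cos240.0°, 0.2266·sin240.0°, -0.0643) = (-0.1133, -0.1962, -0.0643)
subtract pairs → two planes through P
[-0.6574 0.3191 -0.0879]·P = -0.0157;  [-0.6998 -0.3925 -0.0286]·P = -0.0030
Cramer: x(z) = 0.0148-0.0906z;  y(z) = -0.0188+0.0889z
into |P−centre ₁|² = l²: 1.0161z² + 0.1369z + -0.0776 = 0;  Δ = 0.3340;  z = -0.3517 or 0.2170 → z<0 root = -0.3517
x = 0.0467, y = -0.0500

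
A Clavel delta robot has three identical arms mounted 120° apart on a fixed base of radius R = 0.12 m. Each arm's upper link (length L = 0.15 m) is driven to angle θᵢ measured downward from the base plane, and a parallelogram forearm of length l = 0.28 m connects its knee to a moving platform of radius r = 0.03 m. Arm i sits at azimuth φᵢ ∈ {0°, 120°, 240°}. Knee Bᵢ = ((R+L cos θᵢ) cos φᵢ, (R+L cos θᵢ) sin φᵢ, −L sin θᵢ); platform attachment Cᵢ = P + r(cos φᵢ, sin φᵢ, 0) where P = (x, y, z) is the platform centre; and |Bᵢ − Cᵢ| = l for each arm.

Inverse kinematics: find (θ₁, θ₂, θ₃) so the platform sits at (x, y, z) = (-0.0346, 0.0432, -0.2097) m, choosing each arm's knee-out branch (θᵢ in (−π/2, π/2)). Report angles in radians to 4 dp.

φ1=0.0° → target in arm frame (-0.0346, 0.0432)
  e−x'=0.1246;  (l²−L²−(e−x')²−y'²−z²)/2L = -0.0182
  √(A²+B²)=0.2439;  θ1 = -1.0347+1.6456 ≈ 0.6109
φ2=120.0° → target in arm frame (0.0547, 0.0084)
  e−x'=0.0353;  (l²−L²−(e−x')²−y'²−z²)/2L = 0.0354
  γ=atan2(-0.2097,0.0353)=-1.4041;  ψ=arccos(0.1663)=1.4037;  θ2=γ+ψ≈-0.0004
rotate P by −φ3: (-0.0201, -0.0516, -0.2097)
  A=0.1101, B=-0.2097, C=(l²−L²−A²−y'²−z²)/(2L)=-0.0095
  θ3 = atan2(B,A) + arccos(C/0.2369) = 0.5237

θ₁ = 0.6109, θ₂ = -0.0004, θ₃ = 0.5237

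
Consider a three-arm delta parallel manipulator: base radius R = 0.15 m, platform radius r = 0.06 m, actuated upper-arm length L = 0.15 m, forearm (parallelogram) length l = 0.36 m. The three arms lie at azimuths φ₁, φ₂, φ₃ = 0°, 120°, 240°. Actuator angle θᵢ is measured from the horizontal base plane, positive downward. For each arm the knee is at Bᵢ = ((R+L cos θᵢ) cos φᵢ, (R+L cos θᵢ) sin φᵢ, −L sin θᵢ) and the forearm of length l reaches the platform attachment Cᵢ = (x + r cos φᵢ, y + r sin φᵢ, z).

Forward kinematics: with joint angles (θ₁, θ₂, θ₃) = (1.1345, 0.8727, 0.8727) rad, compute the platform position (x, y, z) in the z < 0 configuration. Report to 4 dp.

φ1=0.0°: virtual centre (0.1534, 0.0000, -0.1359), radius l
O2 = (0.1864·cos120.0°, 0.1864·sin120.0°, -0.1149) = (-0.0932, 0.1614, -0.1149)
O3 = (0.1864·cos240.0°, 0.1864·sin240.0°, -0.1149) = (-0.0932, -0.1614, -0.1149)
eliminate P² terms by subtracting sphere 1 from 2 and 3
linear system: -0.4932x+0.3229y = 0.0059−0.0421z; -0.4932x+-0.3229y = 0.0059−0.0421z
Cramer: x(z) = -0.0121+0.0853z;  y(z) = 0.0000-0.0000z
into |P−O₁|² = l²: 1.0073z² + 0.2437z + -0.0837 = 0;  Δ = 0.3968;  z = -0.4336 or 0.1917 → z<0 root = -0.4336
x = -0.0490, y = 0.0000

(-0.0490, 0.0000, -0.4336)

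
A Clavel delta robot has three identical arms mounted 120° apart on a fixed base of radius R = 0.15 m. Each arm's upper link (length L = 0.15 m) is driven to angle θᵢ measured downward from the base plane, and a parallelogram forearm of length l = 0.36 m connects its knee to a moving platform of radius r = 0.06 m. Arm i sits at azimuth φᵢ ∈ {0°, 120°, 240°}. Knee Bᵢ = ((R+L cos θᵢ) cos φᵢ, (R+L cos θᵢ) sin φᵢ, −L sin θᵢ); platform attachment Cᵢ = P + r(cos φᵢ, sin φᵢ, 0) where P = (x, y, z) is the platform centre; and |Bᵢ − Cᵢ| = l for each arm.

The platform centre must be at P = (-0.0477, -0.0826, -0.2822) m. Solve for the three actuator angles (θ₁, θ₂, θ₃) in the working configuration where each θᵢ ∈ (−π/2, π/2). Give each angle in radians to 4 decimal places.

θ₁ = 0.4361, θ₂ = 0.4361, θ₃ = -0.3490

rotate P by −φ1: (-0.0477, -0.0826, -0.2822)
  e−x'=0.1377;  (l²−L²−(e−x')²−y'²−z²)/2L = 0.0056
  √(A²+B²)=0.3140;  θ1 = -1.1168+1.5530 ≈ 0.4361
arm 2 (φ=120.0°): x'=-0.0477, y'=0.0826
  A cos θ + B sin θ = C:  0.1377·cos θ + -0.2822·sin θ = 0.0056
  θ2 = atan2(B,A) + arccos(C/0.3140) = 0.4361
φ3=240.0° → target in arm frame (0.0954, 0.0000)
  e−x'=-0.0054;  (l²−L²−(e−x')²−y'²−z²)/2L = 0.0914
  θ3 = atan2(B,A) + arccos(C/0.2823) = -0.3490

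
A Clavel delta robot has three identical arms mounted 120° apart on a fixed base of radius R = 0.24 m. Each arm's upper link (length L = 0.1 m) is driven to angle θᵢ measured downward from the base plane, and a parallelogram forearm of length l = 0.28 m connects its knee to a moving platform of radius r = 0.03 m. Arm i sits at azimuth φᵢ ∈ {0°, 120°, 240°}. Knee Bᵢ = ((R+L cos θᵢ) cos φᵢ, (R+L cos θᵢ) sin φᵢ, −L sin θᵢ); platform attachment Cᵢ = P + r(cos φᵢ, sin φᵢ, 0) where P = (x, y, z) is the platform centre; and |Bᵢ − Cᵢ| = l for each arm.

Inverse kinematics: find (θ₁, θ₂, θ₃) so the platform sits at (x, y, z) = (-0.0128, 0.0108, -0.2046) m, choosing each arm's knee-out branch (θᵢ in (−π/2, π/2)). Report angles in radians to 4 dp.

φ1=0.0° → target in arm frame (-0.0128, 0.0108)
  A=0.2228, B=-0.2046, C=(l²−L²−A²−y'²−z²)/(2L)=-0.1161
  γ=atan2(-0.2046,0.2228)=-0.7428;  ψ=arccos(-0.3838)=1.9647;  θ1=γ+ψ≈1.2218
arm 2 (φ=120.0°): x'=0.0158, y'=0.0057
  e−x'=0.1942;  (l²−L²−(e−x')²−y'²−z²)/2L = -0.0561
  √(A²+B²)=0.2821;  θ2 = -0.8113+1.7711 ≈ 0.9597
rotate P by −φ3: (-0.0030, -0.0165, -0.2046)
  e−x'=0.2130;  (l²−L²−(e−x')²−y'²−z²)/2L = -0.0954
  γ=atan2(-0.2046,0.2130)=-0.7654;  ψ=arccos(-0.3231)=1.8998;  θ3=γ+ψ≈1.1344

θ₁ = 1.2218, θ₂ = 0.9597, θ₃ = 1.1344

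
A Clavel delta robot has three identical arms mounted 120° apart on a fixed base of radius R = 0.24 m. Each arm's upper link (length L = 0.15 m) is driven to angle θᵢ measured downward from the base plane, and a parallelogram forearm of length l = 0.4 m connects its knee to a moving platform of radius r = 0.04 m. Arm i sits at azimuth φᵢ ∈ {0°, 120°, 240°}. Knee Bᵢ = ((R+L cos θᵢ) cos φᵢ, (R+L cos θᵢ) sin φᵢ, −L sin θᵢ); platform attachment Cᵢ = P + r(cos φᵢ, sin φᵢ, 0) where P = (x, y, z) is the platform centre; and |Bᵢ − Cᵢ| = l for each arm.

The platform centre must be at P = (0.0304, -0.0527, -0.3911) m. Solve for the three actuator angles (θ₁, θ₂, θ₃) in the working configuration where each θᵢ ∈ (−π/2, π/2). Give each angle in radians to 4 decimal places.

φ1=0.0° → target in arm frame (0.0304, -0.0527)
  A cos θ + B sin θ = C:  0.1696·cos θ + -0.3911·sin θ = -0.1567
  θ1 = atan2(B,A) + arccos(C/0.4263) = 0.7855
φ2=120.0° → target in arm frame (-0.0608, 0.0000)
  A=0.2608, B=-0.3911, C=(l²−L²−A²−y'²−z²)/(2L)=-0.2783
  γ=atan2(-0.3911,0.2608)=-0.9826;  ψ=arccos(-0.5920)=2.2044;  θ2=γ+ψ≈1.2218
arm 3 (φ=240.0°): x'=0.0304, y'=0.0527
  A=0.1696, B=-0.3911, C=(l²−L²−A²−y'²−z²)/(2L)=-0.1566
  γ=atan2(-0.3911,0.1696)=-1.1617;  ψ=arccos(-0.3674)=1.9470;  θ3=γ+ψ≈0.7853

θ₁ = 0.7855, θ₂ = 1.2218, θ₃ = 0.7853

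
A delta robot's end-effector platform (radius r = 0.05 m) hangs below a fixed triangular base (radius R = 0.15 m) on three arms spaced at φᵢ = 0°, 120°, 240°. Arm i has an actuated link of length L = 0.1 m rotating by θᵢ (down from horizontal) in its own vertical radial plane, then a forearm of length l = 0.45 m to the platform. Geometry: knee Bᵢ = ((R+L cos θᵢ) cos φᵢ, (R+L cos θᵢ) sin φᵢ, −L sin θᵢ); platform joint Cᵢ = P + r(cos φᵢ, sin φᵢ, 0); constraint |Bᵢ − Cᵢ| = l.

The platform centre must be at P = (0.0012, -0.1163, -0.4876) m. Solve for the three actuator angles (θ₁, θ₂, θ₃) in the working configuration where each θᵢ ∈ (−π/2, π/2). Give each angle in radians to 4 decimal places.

θ₁ = 0.9598, θ₂ = 1.3962, θ₃ = 0.5233

φ1=0.0° → target in arm frame (0.0012, -0.1163)
  e−x'=0.0988;  (l²−L²−(e−x')²−y'²−z²)/2L = -0.3427
  √(A²+B²)=0.4975;  θ1 = -1.3709+2.3307 ≈ 0.9598
rotate P by −φ2: (-0.1013, 0.0571, -0.4876)
  A cos θ + B sin θ = C:  0.2013·cos θ + -0.4876·sin θ = -0.4452
  γ=atan2(-0.4876,0.2013)=-1.1792;  ψ=arccos(-0.8440)=2.5755;  θ2=γ+ψ≈1.3962
arm 3 (φ=240.0°): x'=0.1001, y'=0.0592
  A=-0.0001, B=-0.4876, C=(l²−L²−A²−y'²−z²)/(2L)=-0.2438
  √(A²+B²)=0.4876;  θ3 = -1.5710+2.0944 ≈ 0.5233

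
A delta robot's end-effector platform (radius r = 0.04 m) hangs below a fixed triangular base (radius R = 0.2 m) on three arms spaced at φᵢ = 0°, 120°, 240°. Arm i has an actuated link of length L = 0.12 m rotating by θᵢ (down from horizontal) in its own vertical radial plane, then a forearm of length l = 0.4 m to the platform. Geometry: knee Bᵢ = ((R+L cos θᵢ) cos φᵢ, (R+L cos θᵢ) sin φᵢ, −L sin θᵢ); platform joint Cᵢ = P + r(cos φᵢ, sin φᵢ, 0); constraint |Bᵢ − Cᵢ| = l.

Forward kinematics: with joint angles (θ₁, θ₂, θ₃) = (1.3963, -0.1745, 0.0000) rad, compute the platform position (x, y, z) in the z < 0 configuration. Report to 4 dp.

(-0.1720, 0.0129, -0.3062)

φ1=0.0°: virtual centre (0.1808, 0.0000, -0.1182), radius l
arm 2 at φ=120.0°: ρ2 = 0.2782;  S2 = (-0.1391, 0.2409, 0.0208)
φ3=240.0°: virtual centre (-0.1400, -0.2425, 0.0000), radius l
eliminate P² terms by subtracting sphere 1 from 2 and 3
[-0.6398 0.4818 0.2780]·P = 0.0312;  [-0.6417 -0.4850 0.2364]·P = 0.0317
det = 0.6195;  x = -0.0491+0.4015z,  y = -0.0005+-0.0439z
sphere 1 gives Az²+Bz+C=0 with A=1.1631, B=0.0518, C=-0.0932;  B²−4AC=0.4362;  roots -0.3062, 0.2616;  negative root z = -0.3062
x = -0.1720, y = 0.0129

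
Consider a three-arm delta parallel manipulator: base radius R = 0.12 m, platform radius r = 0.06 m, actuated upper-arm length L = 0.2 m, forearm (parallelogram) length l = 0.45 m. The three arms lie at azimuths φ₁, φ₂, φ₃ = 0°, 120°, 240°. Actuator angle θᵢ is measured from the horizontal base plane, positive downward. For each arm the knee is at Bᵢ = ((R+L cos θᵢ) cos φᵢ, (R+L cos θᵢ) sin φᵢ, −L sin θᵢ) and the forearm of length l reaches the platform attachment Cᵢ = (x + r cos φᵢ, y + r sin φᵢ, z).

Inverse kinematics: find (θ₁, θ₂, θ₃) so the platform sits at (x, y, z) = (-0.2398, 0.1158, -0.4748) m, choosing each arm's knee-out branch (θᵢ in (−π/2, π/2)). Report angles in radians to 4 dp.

arm 1 (φ=0.0°): x'=-0.2398, y'=0.1158
  A cos θ + B sin θ = C:  0.2998·cos θ + -0.4748·sin θ = -0.4156
  √(A²+B²)=0.5615;  θ1 = -1.0076+2.4039 ≈ 1.3964
φ2=120.0° → target in arm frame (0.2202, 0.1498)
  A cos θ + B sin θ = C:  -0.1602·cos θ + -0.4748·sin θ = -0.2776
  γ=atan2(-0.4748,-0.1602)=-1.8962;  ψ=arccos(-0.5539)=2.1579;  θ2=γ+ψ≈0.2617
arm 3 (φ=240.0°): x'=0.0196, y'=-0.2656
  A=0.0404, B=-0.4748, C=(l²−L²−A²−y'²−z²)/(2L)=-0.3377
  √(A²+B²)=0.4765;  θ3 = -1.4859+2.3585 ≈ 0.8726

θ₁ = 1.3964, θ₂ = 0.2617, θ₃ = 0.8726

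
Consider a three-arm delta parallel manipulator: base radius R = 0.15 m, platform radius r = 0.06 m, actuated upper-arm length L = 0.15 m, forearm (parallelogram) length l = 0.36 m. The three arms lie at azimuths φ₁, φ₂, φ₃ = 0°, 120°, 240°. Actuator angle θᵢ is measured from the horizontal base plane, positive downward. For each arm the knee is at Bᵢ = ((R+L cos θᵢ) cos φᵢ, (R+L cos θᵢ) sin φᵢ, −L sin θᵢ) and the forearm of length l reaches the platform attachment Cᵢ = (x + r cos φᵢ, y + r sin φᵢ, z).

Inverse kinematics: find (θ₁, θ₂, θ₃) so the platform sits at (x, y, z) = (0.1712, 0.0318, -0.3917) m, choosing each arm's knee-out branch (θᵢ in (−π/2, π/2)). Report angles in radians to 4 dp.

θ₁ = 0.2617, θ₂ = 1.2214, θ₃ = 1.3959

φ1=0.0° → target in arm frame (0.1712, 0.0318)
  e−x'=-0.0812;  (l²−L²−(e−x')²−y'²−z²)/2L = -0.1798
  γ=atan2(-0.3917,-0.0812)=-1.7752;  ψ=arccos(-0.4494)=2.0369;  θ1=γ+ψ≈0.2617
arm 2 (φ=120.0°): x'=-0.0581, y'=-0.1642
  e−x'=0.1481;  (l²−L²−(e−x')²−y'²−z²)/2L = -0.3173
  θ2 = atan2(B,A) + arccos(C/0.4187) = 1.2214
φ3=240.0° → target in arm frame (-0.1131, 0.1324)
  A=0.2031, B=-0.3917, C=(l²−L²−A²−y'²−z²)/(2L)=-0.3504
  γ=atan2(-0.3917,0.2031)=-1.0924;  ψ=arccos(-0.7941)=2.4883;  θ3=γ+ψ≈1.3959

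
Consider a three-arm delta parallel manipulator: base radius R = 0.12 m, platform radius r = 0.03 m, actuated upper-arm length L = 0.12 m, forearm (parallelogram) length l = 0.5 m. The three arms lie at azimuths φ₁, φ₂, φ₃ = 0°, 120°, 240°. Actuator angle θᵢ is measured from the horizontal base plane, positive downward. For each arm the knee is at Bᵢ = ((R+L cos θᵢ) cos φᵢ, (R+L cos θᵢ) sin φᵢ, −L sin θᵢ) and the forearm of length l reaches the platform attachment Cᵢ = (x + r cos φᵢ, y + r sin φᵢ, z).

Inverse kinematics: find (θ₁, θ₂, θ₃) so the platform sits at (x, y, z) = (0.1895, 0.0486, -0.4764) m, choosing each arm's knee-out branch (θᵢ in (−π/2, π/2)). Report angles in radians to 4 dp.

φ1=0.0° → target in arm frame (0.1895, 0.0486)
  A cos θ + B sin θ = C:  -0.0995·cos θ + -0.4764·sin θ = -0.0151
  γ=atan2(-0.4764,-0.0995)=-1.7767;  ψ=arccos(-0.0310)=1.6018;  θ1=γ+ψ≈-0.1749
rotate P by −φ2: (-0.0527, -0.1884, -0.4764)
  e−x'=0.1427;  (l²−L²−(e−x')²−y'²−z²)/2L = -0.1967
  √(A²+B²)=0.4973;  θ2 = -1.2798+1.9774 ≈ 0.6976
φ3=240.0° → target in arm frame (-0.1368, 0.1398)
  A=0.2268, B=-0.4764, C=(l²−L²−A²−y'²−z²)/(2L)=-0.2598
  γ=atan2(-0.4764,0.2268)=-1.1264;  ψ=arccos(-0.4924)=2.0857;  θ3=γ+ψ≈0.9593

θ₁ = -0.1749, θ₂ = 0.6976, θ₃ = 0.9593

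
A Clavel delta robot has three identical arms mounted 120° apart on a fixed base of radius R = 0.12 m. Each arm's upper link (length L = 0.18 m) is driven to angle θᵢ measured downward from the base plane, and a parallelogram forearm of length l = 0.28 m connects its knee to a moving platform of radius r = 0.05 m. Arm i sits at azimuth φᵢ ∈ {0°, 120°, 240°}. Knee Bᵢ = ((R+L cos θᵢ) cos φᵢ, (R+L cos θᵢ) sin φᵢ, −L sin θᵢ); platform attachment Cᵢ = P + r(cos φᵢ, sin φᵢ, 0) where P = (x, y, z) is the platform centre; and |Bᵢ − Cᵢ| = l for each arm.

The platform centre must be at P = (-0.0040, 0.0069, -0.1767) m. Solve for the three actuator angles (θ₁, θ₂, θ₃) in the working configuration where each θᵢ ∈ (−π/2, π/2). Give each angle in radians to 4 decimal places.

θ₁ = 0.2620, θ₂ = 0.1747, θ₃ = 0.2618

φ1=0.0° → target in arm frame (-0.0040, 0.0069)
  e−x'=0.0740;  (l²−L²−(e−x')²−y'²−z²)/2L = 0.0257
  √(A²+B²)=0.1916;  θ1 = -1.1742+1.4362 ≈ 0.2620
arm 2 (φ=120.0°): x'=0.0080, y'=0.0000
  e−x'=0.0620;  (l²−L²−(e−x')²−y'²−z²)/2L = 0.0304
  θ2 = atan2(B,A) + arccos(C/0.1873) = 0.1747
rotate P by −φ3: (-0.0040, -0.0069, -0.1767)
  A=0.0740, B=-0.1767, C=(l²−L²−A²−y'²−z²)/(2L)=0.0257
  γ=atan2(-0.1767,0.0740)=-1.1743;  ψ=arccos(0.1342)=1.4362;  θ3=γ+ψ≈0.2618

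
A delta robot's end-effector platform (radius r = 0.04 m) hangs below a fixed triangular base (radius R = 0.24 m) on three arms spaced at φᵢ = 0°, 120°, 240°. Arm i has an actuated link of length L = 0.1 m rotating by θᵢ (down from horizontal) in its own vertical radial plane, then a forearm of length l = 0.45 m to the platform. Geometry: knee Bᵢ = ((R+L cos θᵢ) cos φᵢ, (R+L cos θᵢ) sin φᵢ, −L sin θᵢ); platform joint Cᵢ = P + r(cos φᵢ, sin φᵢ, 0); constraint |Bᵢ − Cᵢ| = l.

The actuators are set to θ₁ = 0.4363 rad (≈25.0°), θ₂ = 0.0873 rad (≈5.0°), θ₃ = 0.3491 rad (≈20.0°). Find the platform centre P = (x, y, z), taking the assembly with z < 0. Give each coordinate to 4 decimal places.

(-0.0201, 0.0203, -0.3671)

O1 = (0.2906·cos0.0°, 0.2906·sin0.0°, -0.0423) = (0.2906, 0.0000, -0.0423)
φ2=120.0°: virtual centre (-0.1498, 0.2595, -0.0087), radius l
arm 3 at φ=240.0°: (R−r)+L cos θ3 = 0.2940;  O3 = (-0.1470, -0.2546, -0.0342)
|O₂|²−|O₁|² = 0.0036;  |O₃|²−|O₁|² = 0.0013
[-0.8809 0.5190 0.0671]·P = 0.0036;  [-0.8752 -0.5092 0.0161]·P = 0.0013
Cramer: x(z) = -0.0028+0.0471z;  y(z) = 0.0022-0.0493z
quadratic in z: (1.0047)z²+(0.0567)z+(-0.1146)=0, √Δ=0.6810 → z ∈ {-0.3671, 0.3107}; z = -0.3671 (taking z<0)
x = -0.0201, y = 0.0203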